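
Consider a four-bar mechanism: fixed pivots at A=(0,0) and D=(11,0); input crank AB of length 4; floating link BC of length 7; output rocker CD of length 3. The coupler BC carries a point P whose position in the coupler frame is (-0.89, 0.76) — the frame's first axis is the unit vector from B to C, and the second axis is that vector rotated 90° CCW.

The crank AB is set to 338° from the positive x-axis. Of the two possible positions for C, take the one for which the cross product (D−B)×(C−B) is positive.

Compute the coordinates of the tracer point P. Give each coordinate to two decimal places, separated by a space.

A=(0,0), D=(11.00,0)
B = A + 4.00·(cos338°, sin338°) = (3.7087, -1.4984)
|BD| = 7.4436
circle(B,7.00) ∩ circle(D,3.00): a=6.4087, h=2.8158
  candidates: C₊=(9.4194,2.5498) cross=20.960; C₋=(10.5531,-2.9665) cross=-20.960
  mode + wants cross > 0 → take C=(9.4194,2.5498) (cross=20.960)
ex = (C−B)/|BC| = (0.8158,0.5783); ey = (-0.5783,0.8158)
P = B + -0.89·ex + 0.76·ey = (2.5431,-1.3931)

2.54 -1.39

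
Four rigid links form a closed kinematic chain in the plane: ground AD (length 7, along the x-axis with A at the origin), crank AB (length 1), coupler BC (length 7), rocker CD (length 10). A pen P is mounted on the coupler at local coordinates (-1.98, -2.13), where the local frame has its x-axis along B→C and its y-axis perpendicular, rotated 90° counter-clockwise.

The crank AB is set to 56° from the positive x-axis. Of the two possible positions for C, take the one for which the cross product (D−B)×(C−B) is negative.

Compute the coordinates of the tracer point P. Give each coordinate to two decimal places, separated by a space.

-1.07 3.23

A=(0,0), D=(7.00,0)
B = A + 1.00·(cos56°, sin56°) = (0.5592, 0.8290)
|BD| = 6.4939
circle(B,7.00) ∩ circle(D,10.00): a=-0.6798, h=6.9669
  candidates: C₊=(0.7744,7.8257) cross=45.243; C₋=(-1.0044,-5.9941) cross=-45.243
  mode - wants cross < 0 → take C=(-1.0044,-5.9941) (cross=-45.243)
ex = (C−B)/|BC| = (-0.2234,-0.9747); ey = (0.9747,-0.2234)
P = B + -1.98·ex + -2.13·ey = (-1.0747,3.2348)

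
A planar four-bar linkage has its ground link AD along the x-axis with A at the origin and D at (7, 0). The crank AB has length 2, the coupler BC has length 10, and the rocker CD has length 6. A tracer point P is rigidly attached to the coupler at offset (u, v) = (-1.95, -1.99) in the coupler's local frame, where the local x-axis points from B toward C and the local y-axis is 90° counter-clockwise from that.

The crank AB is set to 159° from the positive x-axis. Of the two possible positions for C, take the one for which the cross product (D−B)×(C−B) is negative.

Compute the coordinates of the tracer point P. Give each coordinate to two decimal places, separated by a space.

-4.64 0.50

A=(0,0), D=(7.00,0)
B = A + 2.00·(cos159°, sin159°) = (-1.8672, 0.7167)
|BD| = 8.8961
circle(B,10.00) ∩ circle(D,6.00): a=8.0451, h=5.9394
  candidates: C₊=(6.6303,5.9886) cross=52.837; C₋=(5.6733,-5.8515) cross=-52.837
  mode - wants cross < 0 → take C=(5.6733,-5.8515) (cross=-52.837)
ex = (C−B)/|BC| = (0.7540,-0.6568); ey = (0.6568,0.7540)
P = B + -1.95·ex + -1.99·ey = (-4.6446,0.4970)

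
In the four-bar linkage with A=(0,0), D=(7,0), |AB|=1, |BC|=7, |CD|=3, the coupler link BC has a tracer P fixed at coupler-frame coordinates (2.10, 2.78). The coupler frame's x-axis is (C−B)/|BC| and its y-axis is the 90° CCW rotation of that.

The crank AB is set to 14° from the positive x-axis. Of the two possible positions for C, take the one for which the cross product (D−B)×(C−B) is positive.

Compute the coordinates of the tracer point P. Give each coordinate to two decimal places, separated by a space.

A=(0,0), D=(7.00,0)
B = A + 1.00·(cos14°, sin14°) = (0.9703, 0.2419)
|BD| = 6.0346
circle(B,7.00) ∩ circle(D,3.00): a=6.3315, h=2.9853
  candidates: C₊=(7.4164,2.9710) cross=18.015; C₋=(7.1771,-2.9948) cross=-18.015
  mode + wants cross > 0 → take C=(7.4164,2.9710) (cross=18.015)
ex = (C−B)/|BC| = (0.9209,0.3899); ey = (-0.3899,0.9209)
P = B + 2.10·ex + 2.78·ey = (1.8203,3.6207)

1.82 3.62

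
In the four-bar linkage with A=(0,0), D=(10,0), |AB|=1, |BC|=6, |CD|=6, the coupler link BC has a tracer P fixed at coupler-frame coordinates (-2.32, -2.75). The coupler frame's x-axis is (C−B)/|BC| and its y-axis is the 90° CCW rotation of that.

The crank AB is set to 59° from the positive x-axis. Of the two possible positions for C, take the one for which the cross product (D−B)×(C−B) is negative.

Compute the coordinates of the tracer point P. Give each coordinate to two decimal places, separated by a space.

A=(0,0), D=(10.00,0)
B = A + 1.00·(cos59°, sin59°) = (0.5150, 0.8572)
|BD| = 9.5236
circle(B,6.00) ∩ circle(D,6.00): a=4.7618, h=3.6504
  candidates: C₊=(5.5861,4.0641) cross=34.765; C₋=(4.9290,-3.2070) cross=-34.765
  mode - wants cross < 0 → take C=(4.9290,-3.2070) (cross=-34.765)
ex = (C−B)/|BC| = (0.7357,-0.6774); ey = (0.6774,0.7357)
P = B + -2.32·ex + -2.75·ey = (-3.0544,0.4056)

-3.05 0.41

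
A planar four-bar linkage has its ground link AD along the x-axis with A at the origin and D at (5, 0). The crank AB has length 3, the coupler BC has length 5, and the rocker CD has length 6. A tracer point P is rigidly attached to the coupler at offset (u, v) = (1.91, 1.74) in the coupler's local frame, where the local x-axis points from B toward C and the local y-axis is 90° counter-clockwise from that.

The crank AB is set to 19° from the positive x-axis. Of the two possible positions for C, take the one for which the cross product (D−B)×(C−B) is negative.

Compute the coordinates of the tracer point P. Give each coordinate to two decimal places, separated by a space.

A=(0,0), D=(5.00,0)
B = A + 3.00·(cos19°, sin19°) = (2.8366, 0.9767)
|BD| = 2.3737
circle(B,5.00) ∩ circle(D,6.00): a=-1.1302, h=4.8706
  candidates: C₊=(3.8106,5.8809) cross=11.561; C₋=(-0.1976,-2.9974) cross=-11.561
  mode - wants cross < 0 → take C=(-0.1976,-2.9974) (cross=-11.561)
ex = (C−B)/|BC| = (-0.6068,-0.7948); ey = (0.7948,-0.6068)
P = B + 1.91·ex + 1.74·ey = (3.0605,-1.5973)

3.06 -1.60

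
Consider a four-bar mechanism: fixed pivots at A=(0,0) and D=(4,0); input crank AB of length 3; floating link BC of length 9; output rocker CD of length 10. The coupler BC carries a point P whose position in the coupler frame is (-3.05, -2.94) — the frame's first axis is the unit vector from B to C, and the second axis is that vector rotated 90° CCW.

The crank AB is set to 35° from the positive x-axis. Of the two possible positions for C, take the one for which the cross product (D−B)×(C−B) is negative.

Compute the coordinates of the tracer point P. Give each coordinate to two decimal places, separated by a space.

4.14 5.61

A=(0,0), D=(4.00,0)
B = A + 3.00·(cos35°, sin35°) = (2.4575, 1.7207)
|BD| = 2.3109
circle(B,9.00) ∩ circle(D,10.00): a=-2.9555, h=8.5009
  candidates: C₊=(6.8145,9.5958) cross=19.645; C₋=(-5.8452,-1.7530) cross=-19.645
  mode - wants cross < 0 → take C=(-5.8452,-1.7530) (cross=-19.645)
ex = (C−B)/|BC| = (-0.9225,-0.3860); ey = (0.3860,-0.9225)
P = B + -3.05·ex + -2.94·ey = (4.1364,5.6101)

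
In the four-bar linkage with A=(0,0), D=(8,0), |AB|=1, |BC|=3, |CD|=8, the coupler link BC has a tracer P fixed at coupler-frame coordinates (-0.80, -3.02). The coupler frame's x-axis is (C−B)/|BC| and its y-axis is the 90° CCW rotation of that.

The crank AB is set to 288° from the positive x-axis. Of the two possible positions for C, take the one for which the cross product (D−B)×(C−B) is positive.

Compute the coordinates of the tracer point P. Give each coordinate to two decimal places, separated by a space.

3.34 -1.71

A=(0,0), D=(8.00,0)
B = A + 1.00·(cos288°, sin288°) = (0.3090, -0.9511)
|BD| = 7.7496
circle(B,3.00) ∩ circle(D,8.00): a=0.3262, h=2.9822
  candidates: C₊=(0.2668,2.0486) cross=23.111; C₋=(0.9987,-3.8707) cross=-23.111
  mode + wants cross > 0 → take C=(0.2668,2.0486) (cross=23.111)
ex = (C−B)/|BC| = (-0.0141,0.9999); ey = (-0.9999,-0.0141)
P = B + -0.80·ex + -3.02·ey = (3.3400,-1.7084)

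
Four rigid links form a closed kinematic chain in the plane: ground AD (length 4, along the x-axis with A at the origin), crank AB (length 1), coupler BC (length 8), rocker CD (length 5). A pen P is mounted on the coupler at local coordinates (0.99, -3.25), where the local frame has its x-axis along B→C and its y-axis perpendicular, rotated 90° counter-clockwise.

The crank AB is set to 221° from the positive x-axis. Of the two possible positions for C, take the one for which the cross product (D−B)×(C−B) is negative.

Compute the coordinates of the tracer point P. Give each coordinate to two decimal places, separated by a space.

-1.42 -3.99

A=(0,0), D=(4.00,0)
B = A + 1.00·(cos221°, sin221°) = (-0.7547, -0.6561)
|BD| = 4.7998
circle(B,8.00) ∩ circle(D,5.00): a=6.4626, h=4.7154
  candidates: C₊=(5.0027,4.8984) cross=22.633; C₋=(6.2917,-4.4439) cross=-22.633
  mode - wants cross < 0 → take C=(6.2917,-4.4439) (cross=-22.633)
ex = (C−B)/|BC| = (0.8808,-0.4735); ey = (0.4735,0.8808)
P = B + 0.99·ex + -3.25·ey = (-1.4215,-3.9874)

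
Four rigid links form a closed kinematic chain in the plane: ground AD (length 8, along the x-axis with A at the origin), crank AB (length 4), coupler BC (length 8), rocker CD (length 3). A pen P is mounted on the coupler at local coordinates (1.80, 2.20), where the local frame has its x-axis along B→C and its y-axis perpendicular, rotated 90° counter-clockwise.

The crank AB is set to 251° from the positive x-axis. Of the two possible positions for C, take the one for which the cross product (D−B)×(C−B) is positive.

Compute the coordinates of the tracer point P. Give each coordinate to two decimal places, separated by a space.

-1.15 -0.94

A=(0,0), D=(8.00,0)
B = A + 4.00·(cos251°, sin251°) = (-1.3023, -3.7821)
|BD| = 10.0417
circle(B,8.00) ∩ circle(D,3.00): a=7.7594, h=1.9471
  candidates: C₊=(5.1524,0.9441) cross=19.552; C₋=(6.6191,-2.6633) cross=-19.552
  mode + wants cross > 0 → take C=(5.1524,0.9441) (cross=19.552)
ex = (C−B)/|BC| = (0.8068,0.5908); ey = (-0.5908,0.8068)
P = B + 1.80·ex + 2.20·ey = (-1.1497,-0.9436)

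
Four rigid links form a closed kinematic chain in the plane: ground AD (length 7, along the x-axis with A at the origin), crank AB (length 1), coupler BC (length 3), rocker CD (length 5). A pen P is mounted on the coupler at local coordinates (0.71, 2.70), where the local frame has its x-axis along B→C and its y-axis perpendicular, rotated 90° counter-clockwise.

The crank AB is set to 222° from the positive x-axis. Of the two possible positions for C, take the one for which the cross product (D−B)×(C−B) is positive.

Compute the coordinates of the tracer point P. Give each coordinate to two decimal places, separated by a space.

-1.13 2.10

A=(0,0), D=(7.00,0)
B = A + 1.00·(cos222°, sin222°) = (-0.7431, -0.6691)
|BD| = 7.7720
circle(B,3.00) ∩ circle(D,5.00): a=2.8567, h=0.9162
  candidates: C₊=(2.0240,0.4896) cross=7.121; C₋=(2.1818,-1.3360) cross=-7.121
  mode + wants cross > 0 → take C=(2.0240,0.4896) (cross=7.121)
ex = (C−B)/|BC| = (0.9224,0.3863); ey = (-0.3863,0.9224)
P = B + 0.71·ex + 2.70·ey = (-1.1311,2.0956)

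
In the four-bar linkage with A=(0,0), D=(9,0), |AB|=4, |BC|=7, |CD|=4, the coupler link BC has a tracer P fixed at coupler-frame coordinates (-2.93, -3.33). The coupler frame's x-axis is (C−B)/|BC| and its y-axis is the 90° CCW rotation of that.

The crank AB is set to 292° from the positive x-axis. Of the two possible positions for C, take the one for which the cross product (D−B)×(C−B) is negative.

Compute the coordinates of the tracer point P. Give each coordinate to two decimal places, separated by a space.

A=(0,0), D=(9.00,0)
B = A + 4.00·(cos292°, sin292°) = (1.4984, -3.7087)
|BD| = 8.3683
circle(B,7.00) ∩ circle(D,4.00): a=6.1559, h=3.3324
  candidates: C₊=(5.5398,2.0068) cross=27.887; C₋=(8.4936,-3.9678) cross=-27.887
  mode - wants cross < 0 → take C=(8.4936,-3.9678) (cross=-27.887)
ex = (C−B)/|BC| = (0.9993,-0.0370); ey = (0.0370,0.9993)
P = B + -2.93·ex + -3.33·ey = (-1.5528,-6.9280)

-1.55 -6.93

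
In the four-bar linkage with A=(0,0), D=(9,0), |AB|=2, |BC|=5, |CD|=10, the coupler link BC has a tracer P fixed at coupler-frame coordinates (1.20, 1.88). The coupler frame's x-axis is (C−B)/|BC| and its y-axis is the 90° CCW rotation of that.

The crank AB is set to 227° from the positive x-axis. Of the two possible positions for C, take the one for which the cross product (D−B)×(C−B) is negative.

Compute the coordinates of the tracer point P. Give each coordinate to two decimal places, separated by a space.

A=(0,0), D=(9.00,0)
B = A + 2.00·(cos227°, sin227°) = (-1.3640, -1.4627)
|BD| = 10.4667
circle(B,5.00) ∩ circle(D,10.00): a=1.6506, h=4.7197
  candidates: C₊=(-0.3892,3.4413) cross=49.400; C₋=(0.9299,-5.9054) cross=-49.400
  mode - wants cross < 0 → take C=(0.9299,-5.9054) (cross=-49.400)
ex = (C−B)/|BC| = (0.4588,-0.8885); ey = (0.8885,0.4588)
P = B + 1.20·ex + 1.88·ey = (0.8570,-1.6664)

0.86 -1.67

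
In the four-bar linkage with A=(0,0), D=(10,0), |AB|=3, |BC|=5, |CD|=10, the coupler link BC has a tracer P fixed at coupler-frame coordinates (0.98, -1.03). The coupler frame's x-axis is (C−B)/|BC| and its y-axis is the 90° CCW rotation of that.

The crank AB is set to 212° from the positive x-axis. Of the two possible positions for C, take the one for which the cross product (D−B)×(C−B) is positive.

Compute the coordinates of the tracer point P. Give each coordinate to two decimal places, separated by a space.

A=(0,0), D=(10.00,0)
B = A + 3.00·(cos212°, sin212°) = (-2.5441, -1.5898)
|BD| = 12.6445
circle(B,5.00) ∩ circle(D,10.00): a=3.3565, h=3.7059
  candidates: C₊=(0.3198,2.5088) cross=46.859; C₋=(1.2517,-4.8443) cross=-46.859
  mode + wants cross > 0 → take C=(0.3198,2.5088) (cross=46.859)
ex = (C−B)/|BC| = (0.5728,0.8197); ey = (-0.8197,0.5728)
P = B + 0.98·ex + -1.03·ey = (-1.1385,-1.3764)

-1.14 -1.38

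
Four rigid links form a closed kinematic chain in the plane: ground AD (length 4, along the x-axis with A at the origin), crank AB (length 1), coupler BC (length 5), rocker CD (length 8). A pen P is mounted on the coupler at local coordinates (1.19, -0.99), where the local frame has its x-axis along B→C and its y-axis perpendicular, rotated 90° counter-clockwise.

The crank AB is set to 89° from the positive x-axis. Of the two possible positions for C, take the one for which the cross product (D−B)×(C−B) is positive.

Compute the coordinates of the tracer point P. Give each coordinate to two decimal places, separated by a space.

0.58 2.44

A=(0,0), D=(4.00,0)
B = A + 1.00·(cos89°, sin89°) = (0.0175, 0.9998)
|BD| = 4.1061
circle(B,5.00) ∩ circle(D,8.00): a=-2.6959, h=4.2109
  candidates: C₊=(-1.5720,5.7405) cross=17.291; C₋=(-3.6227,-2.4279) cross=-17.291
  mode + wants cross > 0 → take C=(-1.5720,5.7405) (cross=17.291)
ex = (C−B)/|BC| = (-0.3179,0.9481); ey = (-0.9481,-0.3179)
P = B + 1.19·ex + -0.99·ey = (0.5778,2.4428)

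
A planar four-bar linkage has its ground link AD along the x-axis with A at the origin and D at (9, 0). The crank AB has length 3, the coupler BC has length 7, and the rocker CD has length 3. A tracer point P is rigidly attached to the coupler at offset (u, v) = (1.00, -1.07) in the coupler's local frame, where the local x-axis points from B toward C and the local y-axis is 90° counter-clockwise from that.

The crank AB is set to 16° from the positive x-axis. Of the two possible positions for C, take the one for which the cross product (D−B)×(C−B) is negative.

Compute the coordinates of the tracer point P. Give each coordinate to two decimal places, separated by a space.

A=(0,0), D=(9.00,0)
B = A + 3.00·(cos16°, sin16°) = (2.8838, 0.8269)
|BD| = 6.1719
circle(B,7.00) ∩ circle(D,3.00): a=6.3264, h=2.9960
  candidates: C₊=(9.5546,2.9483) cross=18.491; C₋=(8.7518,-2.9897) cross=-18.491
  mode - wants cross < 0 → take C=(8.7518,-2.9897) (cross=-18.491)
ex = (C−B)/|BC| = (0.8383,-0.5452); ey = (0.5452,0.8383)
P = B + 1.00·ex + -1.07·ey = (3.1387,-0.6153)

3.14 -0.62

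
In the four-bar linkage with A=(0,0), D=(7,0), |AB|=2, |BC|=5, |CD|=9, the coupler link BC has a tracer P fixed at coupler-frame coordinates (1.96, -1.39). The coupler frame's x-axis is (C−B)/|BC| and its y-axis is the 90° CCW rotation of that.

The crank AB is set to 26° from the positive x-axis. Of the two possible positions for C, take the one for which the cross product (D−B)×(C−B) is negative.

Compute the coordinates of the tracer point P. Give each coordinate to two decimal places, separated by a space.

A=(0,0), D=(7.00,0)
B = A + 2.00·(cos26°, sin26°) = (1.7976, 0.8767)
|BD| = 5.2758
circle(B,5.00) ∩ circle(D,9.00): a=-2.6694, h=4.2278
  candidates: C₊=(-0.1321,5.4894) cross=22.305; C₋=(-1.5373,-2.8487) cross=-22.305
  mode - wants cross < 0 → take C=(-1.5373,-2.8487) (cross=-22.305)
ex = (C−B)/|BC| = (-0.6670,-0.7451); ey = (0.7451,-0.6670)
P = B + 1.96·ex + -1.39·ey = (-0.5453,0.3435)

-0.55 0.34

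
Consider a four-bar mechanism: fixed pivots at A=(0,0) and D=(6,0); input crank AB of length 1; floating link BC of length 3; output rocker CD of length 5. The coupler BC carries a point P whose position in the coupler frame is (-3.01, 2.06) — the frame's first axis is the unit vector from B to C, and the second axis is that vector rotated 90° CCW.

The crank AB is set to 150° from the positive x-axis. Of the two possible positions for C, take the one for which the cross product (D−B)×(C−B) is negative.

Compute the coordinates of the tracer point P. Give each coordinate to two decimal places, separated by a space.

-1.56 4.08

A=(0,0), D=(6.00,0)
B = A + 1.00·(cos150°, sin150°) = (-0.8660, 0.5000)
|BD| = 6.8842
circle(B,3.00) ∩ circle(D,5.00): a=2.2800, h=1.9497
  candidates: C₊=(1.5496,2.2790) cross=13.422; C₋=(1.2664,-1.6102) cross=-13.422
  mode - wants cross < 0 → take C=(1.2664,-1.6102) (cross=-13.422)
ex = (C−B)/|BC| = (0.7108,-0.7034); ey = (0.7034,0.7108)
P = B + -3.01·ex + 2.06·ey = (-1.5565,4.0815)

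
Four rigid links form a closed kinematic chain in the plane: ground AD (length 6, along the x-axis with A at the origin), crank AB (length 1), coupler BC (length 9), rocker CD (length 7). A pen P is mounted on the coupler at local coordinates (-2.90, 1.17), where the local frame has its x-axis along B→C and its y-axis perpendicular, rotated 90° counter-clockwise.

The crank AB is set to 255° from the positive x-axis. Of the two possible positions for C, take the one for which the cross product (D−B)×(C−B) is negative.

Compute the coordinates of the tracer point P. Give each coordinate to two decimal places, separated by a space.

-1.63 1.84

A=(0,0), D=(6.00,0)
B = A + 1.00·(cos255°, sin255°) = (-0.2588, -0.9659)
|BD| = 6.3329
circle(B,9.00) ∩ circle(D,7.00): a=5.6929, h=6.9707
  candidates: C₊=(4.3043,6.7915) cross=44.145; C₋=(6.4307,-6.9867) cross=-44.145
  mode - wants cross < 0 → take C=(6.4307,-6.9867) (cross=-44.145)
ex = (C−B)/|BC| = (0.7433,-0.6690); ey = (0.6690,0.7433)
P = B + -2.90·ex + 1.17·ey = (-1.6316,1.8438)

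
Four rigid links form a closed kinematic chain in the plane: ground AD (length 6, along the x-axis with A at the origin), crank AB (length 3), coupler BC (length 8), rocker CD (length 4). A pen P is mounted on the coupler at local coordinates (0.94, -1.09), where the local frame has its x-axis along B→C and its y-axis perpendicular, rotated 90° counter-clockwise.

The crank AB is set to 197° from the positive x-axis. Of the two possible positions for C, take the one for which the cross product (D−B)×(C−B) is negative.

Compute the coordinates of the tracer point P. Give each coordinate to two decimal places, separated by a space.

A=(0,0), D=(6.00,0)
B = A + 3.00·(cos197°, sin197°) = (-2.8689, -0.8771)
|BD| = 8.9122
circle(B,8.00) ∩ circle(D,4.00): a=7.1490, h=3.5904
  candidates: C₊=(3.8920,3.3995) cross=31.999; C₋=(4.5988,-3.7465) cross=-31.999
  mode - wants cross < 0 → take C=(4.5988,-3.7465) (cross=-31.999)
ex = (C−B)/|BC| = (0.9335,-0.3587); ey = (0.3587,0.9335)
P = B + 0.94·ex + -1.09·ey = (-2.3824,-2.2317)

-2.38 -2.23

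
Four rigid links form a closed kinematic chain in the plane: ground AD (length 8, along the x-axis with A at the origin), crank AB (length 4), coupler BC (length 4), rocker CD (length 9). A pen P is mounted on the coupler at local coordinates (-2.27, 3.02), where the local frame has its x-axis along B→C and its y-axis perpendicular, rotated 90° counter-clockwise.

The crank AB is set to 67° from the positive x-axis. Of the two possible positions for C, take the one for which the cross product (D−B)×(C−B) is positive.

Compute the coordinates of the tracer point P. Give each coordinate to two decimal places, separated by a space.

A=(0,0), D=(8.00,0)
B = A + 4.00·(cos67°, sin67°) = (1.5629, 3.6820)
|BD| = 7.4157
circle(B,4.00) ∩ circle(D,9.00): a=-0.6747, h=3.9427
  candidates: C₊=(2.9349,7.4394) cross=29.238; C₋=(-0.9803,0.5947) cross=-29.238
  mode + wants cross > 0 → take C=(2.9349,7.4394) (cross=29.238)
ex = (C−B)/|BC| = (0.3430,0.9393); ey = (-0.9393,0.3430)
P = B + -2.27·ex + 3.02·ey = (-2.0525,2.5855)

-2.05 2.59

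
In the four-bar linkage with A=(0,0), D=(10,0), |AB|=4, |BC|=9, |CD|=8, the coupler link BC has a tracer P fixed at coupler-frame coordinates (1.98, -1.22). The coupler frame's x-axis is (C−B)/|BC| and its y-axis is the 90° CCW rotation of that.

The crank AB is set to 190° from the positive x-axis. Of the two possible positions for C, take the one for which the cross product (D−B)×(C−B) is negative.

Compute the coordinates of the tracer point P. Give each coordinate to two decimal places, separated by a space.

-2.82 -2.74

A=(0,0), D=(10.00,0)
B = A + 4.00·(cos190°, sin190°) = (-3.9392, -0.6946)
|BD| = 13.9565
circle(B,9.00) ∩ circle(D,8.00): a=7.5873, h=4.8408
  candidates: C₊=(3.3977,4.5178) cross=67.560; C₋=(3.8796,-5.1517) cross=-67.560
  mode - wants cross < 0 → take C=(3.8796,-5.1517) (cross=-67.560)
ex = (C−B)/|BC| = (0.8688,-0.4952); ey = (0.4952,0.8688)
P = B + 1.98·ex + -1.22·ey = (-2.8233,-2.7350)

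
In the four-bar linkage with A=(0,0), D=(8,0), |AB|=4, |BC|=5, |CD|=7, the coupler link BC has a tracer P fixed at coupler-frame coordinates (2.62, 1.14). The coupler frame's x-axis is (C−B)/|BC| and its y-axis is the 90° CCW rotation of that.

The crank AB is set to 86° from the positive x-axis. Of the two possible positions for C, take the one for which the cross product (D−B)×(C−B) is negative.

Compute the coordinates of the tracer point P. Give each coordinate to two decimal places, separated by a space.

A=(0,0), D=(8.00,0)
B = A + 4.00·(cos86°, sin86°) = (0.2790, 3.9903)
|BD| = 8.6911
circle(B,5.00) ∩ circle(D,7.00): a=2.9648, h=4.0261
  candidates: C₊=(4.7614,6.2058) cross=34.992; C₋=(1.0644,-0.9477) cross=-34.992
  mode - wants cross < 0 → take C=(1.0644,-0.9477) (cross=-34.992)
ex = (C−B)/|BC| = (0.1571,-0.9876); ey = (0.9876,0.1571)
P = B + 2.62·ex + 1.14·ey = (1.8164,1.5819)

1.82 1.58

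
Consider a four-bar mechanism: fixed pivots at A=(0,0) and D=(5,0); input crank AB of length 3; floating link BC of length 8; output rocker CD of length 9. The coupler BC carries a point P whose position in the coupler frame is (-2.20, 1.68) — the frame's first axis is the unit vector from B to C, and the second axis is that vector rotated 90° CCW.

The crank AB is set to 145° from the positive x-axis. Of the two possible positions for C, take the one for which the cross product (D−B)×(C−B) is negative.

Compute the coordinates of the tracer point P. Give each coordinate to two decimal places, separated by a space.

A=(0,0), D=(5.00,0)
B = A + 3.00·(cos145°, sin145°) = (-2.4575, 1.7207)
|BD| = 7.6534
circle(B,8.00) ∩ circle(D,9.00): a=2.7161, h=7.5248
  candidates: C₊=(1.8809,8.4422) cross=57.590; C₋=(-1.5027,-6.2221) cross=-57.590
  mode - wants cross < 0 → take C=(-1.5027,-6.2221) (cross=-57.590)
ex = (C−B)/|BC| = (0.1193,-0.9929); ey = (0.9929,0.1193)
P = B + -2.20·ex + 1.68·ey = (-1.0520,4.1055)

-1.05 4.11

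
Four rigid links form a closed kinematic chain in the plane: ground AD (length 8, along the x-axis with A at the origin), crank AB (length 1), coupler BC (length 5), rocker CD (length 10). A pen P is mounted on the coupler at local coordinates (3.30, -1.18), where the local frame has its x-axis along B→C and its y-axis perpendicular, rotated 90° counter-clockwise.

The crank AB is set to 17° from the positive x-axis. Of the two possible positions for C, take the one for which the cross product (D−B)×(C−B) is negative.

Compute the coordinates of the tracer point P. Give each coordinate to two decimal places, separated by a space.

-1.44 -2.27

A=(0,0), D=(8.00,0)
B = A + 1.00·(cos17°, sin17°) = (0.9563, 0.2924)
|BD| = 7.0498
circle(B,5.00) ∩ circle(D,10.00): a=-1.7944, h=4.6669
  candidates: C₊=(-0.6431,5.0297) cross=32.901; C₋=(-1.0301,-4.2961) cross=-32.901
  mode - wants cross < 0 → take C=(-1.0301,-4.2961) (cross=-32.901)
ex = (C−B)/|BC| = (-0.3973,-0.9177); ey = (0.9177,-0.3973)
P = B + 3.30·ex + -1.18·ey = (-1.4376,-2.2672)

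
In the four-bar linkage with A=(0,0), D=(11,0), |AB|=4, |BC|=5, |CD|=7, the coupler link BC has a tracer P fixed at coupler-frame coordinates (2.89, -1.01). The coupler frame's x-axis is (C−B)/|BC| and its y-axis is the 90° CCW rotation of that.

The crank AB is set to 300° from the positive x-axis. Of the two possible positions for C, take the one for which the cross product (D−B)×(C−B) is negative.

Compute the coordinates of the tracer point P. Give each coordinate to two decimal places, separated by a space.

4.26 -5.53

A=(0,0), D=(11.00,0)
B = A + 4.00·(cos300°, sin300°) = (2.0000, -3.4641)
|BD| = 9.6437
circle(B,5.00) ∩ circle(D,7.00): a=3.5775, h=3.4931
  candidates: C₊=(4.0840,1.0809) cross=33.686; C₋=(6.5935,-5.4390) cross=-33.686
  mode - wants cross < 0 → take C=(6.5935,-5.4390) (cross=-33.686)
ex = (C−B)/|BC| = (0.9187,-0.3950); ey = (0.3950,0.9187)
P = B + 2.89·ex + -1.01·ey = (4.2561,-5.5335)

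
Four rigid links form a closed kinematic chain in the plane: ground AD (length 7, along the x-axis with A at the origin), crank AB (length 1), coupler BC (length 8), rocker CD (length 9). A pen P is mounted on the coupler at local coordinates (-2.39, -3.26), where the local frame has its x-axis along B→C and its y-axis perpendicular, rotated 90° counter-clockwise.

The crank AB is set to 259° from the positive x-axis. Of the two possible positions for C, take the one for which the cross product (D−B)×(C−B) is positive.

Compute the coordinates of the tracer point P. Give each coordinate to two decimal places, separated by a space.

2.60 -3.91

A=(0,0), D=(7.00,0)
B = A + 1.00·(cos259°, sin259°) = (-0.1908, -0.9816)
|BD| = 7.2575
circle(B,8.00) ∩ circle(D,9.00): a=2.4575, h=7.6132
  candidates: C₊=(1.2144,6.8940) cross=55.253; C₋=(3.2739,-8.1924) cross=-55.253
  mode + wants cross > 0 → take C=(1.2144,6.8940) (cross=55.253)
ex = (C−B)/|BC| = (0.1757,0.9845); ey = (-0.9845,0.1757)
P = B + -2.39·ex + -3.26·ey = (2.5987,-3.9071)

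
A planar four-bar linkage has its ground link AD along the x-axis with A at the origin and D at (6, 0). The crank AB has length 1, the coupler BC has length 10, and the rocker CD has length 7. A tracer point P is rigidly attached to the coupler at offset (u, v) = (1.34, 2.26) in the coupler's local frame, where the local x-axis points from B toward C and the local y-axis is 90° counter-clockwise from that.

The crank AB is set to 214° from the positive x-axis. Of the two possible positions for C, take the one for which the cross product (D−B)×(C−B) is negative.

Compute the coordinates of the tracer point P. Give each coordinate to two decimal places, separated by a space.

A=(0,0), D=(6.00,0)
B = A + 1.00·(cos214°, sin214°) = (-0.8290, -0.5592)
|BD| = 6.8519
circle(B,10.00) ∩ circle(D,7.00): a=7.1475, h=6.9938
  candidates: C₊=(5.7239,6.9946) cross=47.920; C₋=(6.8654,-6.9463) cross=-47.920
  mode - wants cross < 0 → take C=(6.8654,-6.9463) (cross=-47.920)
ex = (C−B)/|BC| = (0.7694,-0.6387); ey = (0.6387,0.7694)
P = B + 1.34·ex + 2.26·ey = (1.6455,0.3239)

1.65 0.32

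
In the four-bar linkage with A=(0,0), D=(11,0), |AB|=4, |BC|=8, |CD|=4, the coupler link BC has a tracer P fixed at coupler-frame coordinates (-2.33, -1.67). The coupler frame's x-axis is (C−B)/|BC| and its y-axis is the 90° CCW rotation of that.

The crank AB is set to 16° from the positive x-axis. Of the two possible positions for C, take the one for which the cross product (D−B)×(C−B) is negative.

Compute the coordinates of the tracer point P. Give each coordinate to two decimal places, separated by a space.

A=(0,0), D=(11.00,0)
B = A + 4.00·(cos16°, sin16°) = (3.8450, 1.1025)
|BD| = 7.2394
circle(B,8.00) ∩ circle(D,4.00): a=6.9349, h=3.9884
  candidates: C₊=(11.3065,3.9882) cross=28.874; C₋=(10.0916,-3.8955) cross=-28.874
  mode - wants cross < 0 → take C=(10.0916,-3.8955) (cross=-28.874)
ex = (C−B)/|BC| = (0.7808,-0.6248); ey = (0.6248,0.7808)
P = B + -2.33·ex + -1.67·ey = (0.9824,1.2543)

0.98 1.25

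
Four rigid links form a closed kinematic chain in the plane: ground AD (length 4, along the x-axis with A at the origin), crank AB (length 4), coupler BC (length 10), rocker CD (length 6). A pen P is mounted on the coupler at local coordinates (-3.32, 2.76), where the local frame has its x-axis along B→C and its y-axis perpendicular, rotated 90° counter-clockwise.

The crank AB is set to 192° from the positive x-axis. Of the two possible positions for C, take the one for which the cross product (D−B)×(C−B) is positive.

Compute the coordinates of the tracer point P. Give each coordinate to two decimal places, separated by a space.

A=(0,0), D=(4.00,0)
B = A + 4.00·(cos192°, sin192°) = (-3.9126, -0.8316)
|BD| = 7.9562
circle(B,10.00) ∩ circle(D,6.00): a=8.0001, h=5.9998
  candidates: C₊=(3.4166,5.9716) cross=47.736; C₋=(4.6709,-5.9624) cross=-47.736
  mode + wants cross > 0 → take C=(3.4166,5.9716) (cross=47.736)
ex = (C−B)/|BC| = (0.7329,0.6803); ey = (-0.6803,0.7329)
P = B + -3.32·ex + 2.76·ey = (-8.2236,-1.0675)

-8.22 -1.07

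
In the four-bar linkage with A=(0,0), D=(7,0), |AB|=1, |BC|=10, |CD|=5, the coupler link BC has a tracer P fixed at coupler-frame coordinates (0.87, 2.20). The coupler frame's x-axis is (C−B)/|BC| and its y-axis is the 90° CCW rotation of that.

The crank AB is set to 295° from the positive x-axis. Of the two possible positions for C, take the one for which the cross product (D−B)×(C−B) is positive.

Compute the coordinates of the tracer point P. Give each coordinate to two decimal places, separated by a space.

A=(0,0), D=(7.00,0)
B = A + 1.00·(cos295°, sin295°) = (0.4226, -0.9063)
|BD| = 6.6395
circle(B,10.00) ∩ circle(D,5.00): a=8.9678, h=4.4249
  candidates: C₊=(8.7024,4.7012) cross=29.379; C₋=(9.9104,-4.0656) cross=-29.379
  mode + wants cross > 0 → take C=(8.7024,4.7012) (cross=29.379)
ex = (C−B)/|BC| = (0.8280,0.5608); ey = (-0.5608,0.8280)
P = B + 0.87·ex + 2.20·ey = (-0.0907,1.4031)

-0.09 1.40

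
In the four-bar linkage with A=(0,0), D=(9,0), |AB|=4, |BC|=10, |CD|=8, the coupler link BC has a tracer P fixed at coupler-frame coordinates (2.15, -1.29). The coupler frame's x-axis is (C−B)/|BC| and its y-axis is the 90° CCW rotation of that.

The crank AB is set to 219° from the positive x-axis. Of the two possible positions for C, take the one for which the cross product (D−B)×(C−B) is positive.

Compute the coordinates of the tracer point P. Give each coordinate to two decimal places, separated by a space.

A=(0,0), D=(9.00,0)
B = A + 4.00·(cos219°, sin219°) = (-3.1086, -2.5173)
|BD| = 12.3675
circle(B,10.00) ∩ circle(D,8.00): a=7.6392, h=6.4531
  candidates: C₊=(3.0572,5.3557) cross=79.809; C₋=(5.6841,-7.2805) cross=-79.809
  mode + wants cross > 0 → take C=(3.0572,5.3557) (cross=79.809)
ex = (C−B)/|BC| = (0.6166,0.7873); ey = (-0.7873,0.6166)
P = B + 2.15·ex + -1.29·ey = (-0.7673,-1.6200)

-0.77 -1.62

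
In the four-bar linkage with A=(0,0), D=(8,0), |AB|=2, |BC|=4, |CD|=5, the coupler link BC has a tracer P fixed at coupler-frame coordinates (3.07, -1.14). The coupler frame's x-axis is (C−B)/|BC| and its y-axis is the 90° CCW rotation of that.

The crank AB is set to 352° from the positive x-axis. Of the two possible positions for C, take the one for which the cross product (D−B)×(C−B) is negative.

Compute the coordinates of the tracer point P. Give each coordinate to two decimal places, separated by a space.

A=(0,0), D=(8.00,0)
B = A + 2.00·(cos352°, sin352°) = (1.9805, -0.2783)
|BD| = 6.0259
circle(B,4.00) ∩ circle(D,5.00): a=2.2662, h=3.2961
  candidates: C₊=(4.0920,3.1189) cross=19.862; C₋=(4.3965,-3.4663) cross=-19.862
  mode - wants cross < 0 → take C=(4.3965,-3.4663) (cross=-19.862)
ex = (C−B)/|BC| = (0.6040,-0.7970); ey = (0.7970,0.6040)
P = B + 3.07·ex + -1.14·ey = (2.9263,-3.4136)

2.93 -3.41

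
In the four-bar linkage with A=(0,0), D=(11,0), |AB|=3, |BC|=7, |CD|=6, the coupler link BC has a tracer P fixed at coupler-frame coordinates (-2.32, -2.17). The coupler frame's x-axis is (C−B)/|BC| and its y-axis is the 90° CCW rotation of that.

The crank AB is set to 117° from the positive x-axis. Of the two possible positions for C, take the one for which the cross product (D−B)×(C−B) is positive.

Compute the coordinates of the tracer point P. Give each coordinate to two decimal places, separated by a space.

A=(0,0), D=(11.00,0)
B = A + 3.00·(cos117°, sin117°) = (-1.3620, 2.6730)
|BD| = 12.6477
circle(B,7.00) ∩ circle(D,6.00): a=6.8378, h=1.4983
  candidates: C₊=(5.6380,2.6924) cross=18.951; C₋=(5.0047,-0.2366) cross=-18.951
  mode + wants cross > 0 → take C=(5.6380,2.6924) (cross=18.951)
ex = (C−B)/|BC| = (1.0000,0.0028); ey = (-0.0028,1.0000)
P = B + -2.32·ex + -2.17·ey = (-3.6760,0.4966)

-3.68 0.50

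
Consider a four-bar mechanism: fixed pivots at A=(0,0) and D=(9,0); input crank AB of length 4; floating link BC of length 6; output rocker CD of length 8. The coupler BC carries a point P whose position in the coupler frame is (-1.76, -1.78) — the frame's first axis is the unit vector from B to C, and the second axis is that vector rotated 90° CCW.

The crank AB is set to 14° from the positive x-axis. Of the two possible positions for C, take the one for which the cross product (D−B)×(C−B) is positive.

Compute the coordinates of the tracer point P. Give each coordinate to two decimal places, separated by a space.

5.33 -1.07

A=(0,0), D=(9.00,0)
B = A + 4.00·(cos14°, sin14°) = (3.8812, 0.9677)
|BD| = 5.2095
circle(B,6.00) ∩ circle(D,8.00): a=-0.0827, h=5.9994
  candidates: C₊=(4.9144,6.8781) cross=31.254; C₋=(2.6855,-4.9120) cross=-31.254
  mode + wants cross > 0 → take C=(4.9144,6.8781) (cross=31.254)
ex = (C−B)/|BC| = (0.1722,0.9851); ey = (-0.9851,0.1722)
P = B + -1.76·ex + -1.78·ey = (5.3315,-1.0725)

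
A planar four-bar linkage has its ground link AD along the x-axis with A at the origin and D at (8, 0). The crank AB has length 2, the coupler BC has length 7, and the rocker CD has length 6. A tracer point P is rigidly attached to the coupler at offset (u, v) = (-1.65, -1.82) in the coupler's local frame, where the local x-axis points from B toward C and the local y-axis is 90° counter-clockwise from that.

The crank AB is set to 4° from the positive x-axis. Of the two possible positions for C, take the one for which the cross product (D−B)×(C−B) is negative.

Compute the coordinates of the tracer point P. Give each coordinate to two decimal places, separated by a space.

-0.44 0.47

A=(0,0), D=(8.00,0)
B = A + 2.00·(cos4°, sin4°) = (1.9951, 0.1395)
|BD| = 6.0065
circle(B,7.00) ∩ circle(D,6.00): a=4.0854, h=5.6841
  candidates: C₊=(6.2115,5.7272) cross=34.142; C₋=(5.9474,-5.6380) cross=-34.142
  mode - wants cross < 0 → take C=(5.9474,-5.6380) (cross=-34.142)
ex = (C−B)/|BC| = (0.5646,-0.8254); ey = (0.8254,0.5646)
P = B + -1.65·ex + -1.82·ey = (-0.4386,0.4738)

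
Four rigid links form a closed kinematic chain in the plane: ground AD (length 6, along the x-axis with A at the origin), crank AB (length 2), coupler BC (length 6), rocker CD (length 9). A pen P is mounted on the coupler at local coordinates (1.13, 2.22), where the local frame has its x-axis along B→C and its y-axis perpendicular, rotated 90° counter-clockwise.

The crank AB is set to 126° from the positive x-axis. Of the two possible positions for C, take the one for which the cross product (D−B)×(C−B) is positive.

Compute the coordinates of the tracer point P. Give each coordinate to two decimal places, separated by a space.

A=(0,0), D=(6.00,0)
B = A + 2.00·(cos126°, sin126°) = (-1.1756, 1.6180)
|BD| = 7.3557
circle(B,6.00) ∩ circle(D,9.00): a=0.6190, h=5.9680
  candidates: C₊=(0.7411,7.3037) cross=43.899; C₋=(-1.8845,-4.3399) cross=-43.899
  mode + wants cross > 0 → take C=(0.7411,7.3037) (cross=43.899)
ex = (C−B)/|BC| = (0.3194,0.9476); ey = (-0.9476,0.3194)
P = B + 1.13·ex + 2.22·ey = (-2.9183,3.3980)

-2.92 3.40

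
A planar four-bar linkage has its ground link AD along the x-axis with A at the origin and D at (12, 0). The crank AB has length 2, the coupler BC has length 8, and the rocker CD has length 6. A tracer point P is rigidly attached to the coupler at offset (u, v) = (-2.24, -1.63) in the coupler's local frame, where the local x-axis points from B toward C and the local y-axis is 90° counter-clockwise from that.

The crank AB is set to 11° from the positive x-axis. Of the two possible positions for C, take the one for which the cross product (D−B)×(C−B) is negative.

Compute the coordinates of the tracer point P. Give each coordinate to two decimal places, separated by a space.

A=(0,0), D=(12.00,0)
B = A + 2.00·(cos11°, sin11°) = (1.9633, 0.3816)
|BD| = 10.0440
circle(B,8.00) ∩ circle(D,6.00): a=6.4159, h=4.7788
  candidates: C₊=(8.5561,4.9132) cross=47.998; C₋=(8.1929,-4.6375) cross=-47.998
  mode - wants cross < 0 → take C=(8.1929,-4.6375) (cross=-47.998)
ex = (C−B)/|BC| = (0.7787,-0.6274); ey = (0.6274,0.7787)
P = B + -2.24·ex + -1.63·ey = (-0.8037,0.5177)

-0.80 0.52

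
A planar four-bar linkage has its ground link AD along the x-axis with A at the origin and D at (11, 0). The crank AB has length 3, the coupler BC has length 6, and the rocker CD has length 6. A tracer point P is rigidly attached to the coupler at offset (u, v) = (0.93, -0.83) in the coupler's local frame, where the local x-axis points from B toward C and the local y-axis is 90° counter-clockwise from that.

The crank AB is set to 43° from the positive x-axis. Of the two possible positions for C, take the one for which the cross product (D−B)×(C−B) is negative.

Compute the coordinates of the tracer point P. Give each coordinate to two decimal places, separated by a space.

2.06 0.81

A=(0,0), D=(11.00,0)
B = A + 3.00·(cos43°, sin43°) = (2.1941, 2.0460)
|BD| = 9.0405
circle(B,6.00) ∩ circle(D,6.00): a=4.5203, h=3.9455
  candidates: C₊=(7.4900,4.8662) cross=35.670; C₋=(5.7041,-2.8202) cross=-35.670
  mode - wants cross < 0 → take C=(5.7041,-2.8202) (cross=-35.670)
ex = (C−B)/|BC| = (0.5850,-0.8110); ey = (0.8110,0.5850)
P = B + 0.93·ex + -0.83·ey = (2.0650,0.8062)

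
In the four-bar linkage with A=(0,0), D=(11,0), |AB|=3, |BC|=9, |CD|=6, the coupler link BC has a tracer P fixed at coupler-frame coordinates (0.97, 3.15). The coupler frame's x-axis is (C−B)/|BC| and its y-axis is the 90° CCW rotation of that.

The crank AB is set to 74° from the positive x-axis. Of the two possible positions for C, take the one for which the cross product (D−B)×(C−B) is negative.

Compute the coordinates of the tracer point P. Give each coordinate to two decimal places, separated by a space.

3.87 4.15

A=(0,0), D=(11.00,0)
B = A + 3.00·(cos74°, sin74°) = (0.8269, 2.8838)
|BD| = 10.5739
circle(B,9.00) ∩ circle(D,6.00): a=7.4148, h=5.1010
  candidates: C₊=(9.3518,5.7692) cross=53.938; C₋=(6.5695,-4.0461) cross=-53.938
  mode - wants cross < 0 → take C=(6.5695,-4.0461) (cross=-53.938)
ex = (C−B)/|BC| = (0.6381,-0.7700); ey = (0.7700,0.6381)
P = B + 0.97·ex + 3.15·ey = (3.8713,4.1468)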